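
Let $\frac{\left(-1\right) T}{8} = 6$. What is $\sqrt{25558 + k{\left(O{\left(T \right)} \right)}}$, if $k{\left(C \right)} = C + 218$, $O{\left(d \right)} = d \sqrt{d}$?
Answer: $4 \sqrt{1611 - 12 i \sqrt{3}} \approx 160.55 - 1.0357 i$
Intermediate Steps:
$T = -48$ ($T = \left(-8\right) 6 = -48$)
$O{\left(d \right)} = d^{\frac{3}{2}}$
$k{\left(C \right)} = 218 + C$
$\sqrt{25558 + k{\left(O{\left(T \right)} \right)}} = \sqrt{25558 + \left(218 + \left(-48\right)^{\frac{3}{2}}\right)} = \sqrt{25558 + \left(218 - 192 i \sqrt{3}\right)} = \sqrt{25776 - 192 i \sqrt{3}}$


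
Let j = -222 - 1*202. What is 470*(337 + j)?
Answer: -40890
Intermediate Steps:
j = -424 (j = -222 - 202 = -424)
470*(337 + j) = 470*(337 - 424) = 470*(-87) = -40890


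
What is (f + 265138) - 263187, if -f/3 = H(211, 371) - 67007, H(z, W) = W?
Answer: 201859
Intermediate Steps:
f = 199908 (f = -3*(371 - 67007) = -3*(-66636) = 199908)
(f + 265138) - 263187 = (199908 + 265138) - 263187 = 465046 - 263187 = 201859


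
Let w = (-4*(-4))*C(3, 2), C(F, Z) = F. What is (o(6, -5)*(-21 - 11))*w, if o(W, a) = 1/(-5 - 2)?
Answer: 1536/7 ≈ 219.43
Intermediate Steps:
o(W, a) = -⅐ (o(W, a) = 1/(-7) = -⅐)
w = 48 (w = -4*(-4)*3 = 16*3 = 48)
(o(6, -5)*(-21 - 11))*w = -(-21 - 11)/7*48 = -⅐*(-32)*48 = (32/7)*48 = 1536/7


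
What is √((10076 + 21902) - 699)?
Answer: √31279 ≈ 176.86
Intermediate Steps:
√((10076 + 21902) - 699) = √(31978 - 699) = √31279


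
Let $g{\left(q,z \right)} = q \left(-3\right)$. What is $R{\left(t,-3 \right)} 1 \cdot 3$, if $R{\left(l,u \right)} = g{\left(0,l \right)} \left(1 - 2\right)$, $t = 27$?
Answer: $0$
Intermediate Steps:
$g{\left(q,z \right)} = - 3 q$
$R{\left(l,u \right)} = 0$ ($R{\left(l,u \right)} = \left(-3\right) 0 \left(1 - 2\right) = 0 \left(-1\right) = 0$)
$R{\left(t,-3 \right)} 1 \cdot 3 = 0 \cdot 1 \cdot 3 = 0 \cdot 3 = 0$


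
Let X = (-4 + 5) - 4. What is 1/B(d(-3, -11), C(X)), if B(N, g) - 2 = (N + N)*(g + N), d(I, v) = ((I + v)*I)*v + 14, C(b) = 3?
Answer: 1/398722 ≈ 2.5080e-6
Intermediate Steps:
X = -3 (X = 1 - 4 = -3)
d(I, v) = 14 + I*v*(I + v) (d(I, v) = (I*(I + v))*v + 14 = I*v*(I + v) + 14 = 14 + I*v*(I + v))
B(N, g) = 2 + 2*N*(N + g) (B(N, g) = 2 + (N + N)*(g + N) = 2 + (2*N)*(N + g) = 2 + 2*N*(N + g))
1/B(d(-3, -11), C(X)) = 1/(2 + 2*(14 - 3*(-11)² - 11*(-3)²)² + 2*(14 - 3*(-11)² - 11*(-3)²)*3) = 1/(2 + 2*(14 - 3*121 - 11*9)² + 2*(14 - 3*121 - 11*9)*3) = 1/(2 + 2*(14 - 363 - 99)² + 2*(14 - 363 - 99)*3) = 1/(2 + 2*(-448)² + 2*(-448)*3) = 1/(2 + 2*200704 - 2688) = 1/(2 + 401408 - 2688) = 1/398722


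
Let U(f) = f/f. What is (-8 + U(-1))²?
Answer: 49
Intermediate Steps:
U(f) = 1
(-8 + U(-1))² = (-8 + 1)² = (-7)² = 49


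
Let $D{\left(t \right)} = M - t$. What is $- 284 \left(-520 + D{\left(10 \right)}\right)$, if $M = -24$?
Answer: $157336$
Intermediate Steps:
$D{\left(t \right)} = -24 - t$
$- 284 \left(-520 + D{\left(10 \right)}\right) = - 284 \left(-520 - 34\right) = \left(-284\right) \left(-554\right) = 157336$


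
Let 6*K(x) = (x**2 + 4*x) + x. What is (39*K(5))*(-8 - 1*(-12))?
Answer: 1300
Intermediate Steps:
K(x) = x**2/6 + 5*x/6 (K(x) = ((x**2 + 4*x) + x)/6 = (x**2 + 5*x)/6 = x**2/6 + 5*x/6)
(39*K(5))*(-8 - 1*(-12)) = (39*((1/6)*5*(5 + 5)))*(-8 - 1*(-12)) = (39*((1/6)*5*10))*(-8 + 12) = (39*(25/3))*4 = 325*4 = 1300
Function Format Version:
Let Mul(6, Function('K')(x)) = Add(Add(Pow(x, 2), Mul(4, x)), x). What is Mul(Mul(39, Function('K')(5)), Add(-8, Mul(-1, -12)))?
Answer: 1300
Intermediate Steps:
Function('K')(x) = Add(Mul(Rational(1, 6), Pow(x, 2)), Mul(Rational(5, 6), x)) (Function('K')(x) = Mul(Rational(1, 6), Add(Add(Pow(x, 2), Mul(4, x)), x)) = Mul(Rational(1, 6), Add(Pow(x, 2), Mul(5, x))) = Add(Mul(Rational(1, 6), Pow(x, 2)), Mul(Rational(5, 6), x)))
Mul(Mul(39, Function('K')(5)), Add(-8, Mul(-1, -12))) = Mul(Mul(39, Mul(Rational(1, 6), 5, Add(5, 5))), Add(-8, Mul(-1, -12))) = Mul(Mul(39, Mul(Rational(1, 6), 5, 10)), Add(-8, 12)) = Mul(Mul(39, Rational(25, 3)), 4) = Mul(325, 4) = 1300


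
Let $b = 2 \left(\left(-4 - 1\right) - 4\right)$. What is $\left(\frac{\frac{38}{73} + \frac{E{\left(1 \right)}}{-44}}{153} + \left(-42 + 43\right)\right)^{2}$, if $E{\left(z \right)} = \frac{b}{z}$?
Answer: $\frac{61113278521}{60377335524} \approx 1.0122$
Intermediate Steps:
$b = -18$ ($b = 2 \left(-5 - 4\right) = 2 \left(-9\right) = -18$)
$E{\left(z \right)} = - \frac{18}{z}$
$\left(\frac{\frac{38}{73} + \frac{E{\left(1 \right)}}{-44}}{153} + \left(-42 + 43\right)\right)^{2} = \left(\frac{\frac{38}{73} + \frac{\left(-18\right) 1^{-1}}{-44}}{153} + \left(-42 + 43\right)\right)^{2} = \left(\left(38 \cdot \frac{1}{73} + \left(-18\right) 1 \left(- \frac{1}{44}\right)\right) \frac{1}{153} + 1\right)^{2} = \left(\left(\frac{38}{73} - - \frac{9}{22}\right) \frac{1}{153} + 1\right)^{2} = \left(\left(\frac{38}{73} + \frac{9}{22}\right) \frac{1}{153} + 1\right)^{2} = \left(\frac{1493}{1606} \cdot \frac{1}{153} + 1\right)^{2} = \left(\frac{1493}{245718} + 1\right)^{2} = \left(\frac{247211}{245718}\right)^{2} = \frac{61113278521}{60377335524}$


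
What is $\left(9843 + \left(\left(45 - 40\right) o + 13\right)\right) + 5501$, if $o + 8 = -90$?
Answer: $14867$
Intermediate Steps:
$o = -98$ ($o = -8 - 90 = -98$)
$\left(9843 + \left(\left(45 - 40\right) o + 13\right)\right) + 5501 = \left(9843 + \left(\left(45 - 40\right) \left(-98\right) + 13\right)\right) + 5501 = \left(9843 + \left(5 \left(-98\right) + 13\right)\right) + 5501 = \left(9843 + \left(-490 + 13\right)\right) + 5501 = \left(9843 - 477\right) + 5501 = 9366 + 5501 = 14867$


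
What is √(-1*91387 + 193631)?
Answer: 2*√25561 ≈ 319.76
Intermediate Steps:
√(-1*91387 + 193631) = √(-91387 + 193631) = √102244 = 2*√25561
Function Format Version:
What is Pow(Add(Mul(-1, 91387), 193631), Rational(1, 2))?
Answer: Mul(2, Pow(25561, Rational(1, 2))) ≈ 319.76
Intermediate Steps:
Pow(Add(Mul(-1, 91387), 193631), Rational(1, 2)) = Pow(Add(-91387, 193631), Rational(1, 2)) = Pow(102244, Rational(1, 2)) = Mul(2, Pow(25561, Rational(1, 2)))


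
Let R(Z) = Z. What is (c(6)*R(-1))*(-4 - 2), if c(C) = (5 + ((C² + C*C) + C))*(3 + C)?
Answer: 4482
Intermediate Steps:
c(C) = (3 + C)*(5 + C + 2*C²) (c(C) = (5 + ((C² + C²) + C))*(3 + C) = (5 + (2*C² + C))*(3 + C) = (5 + (C + 2*C²))*(3 + C) = (5 + C + 2*C²)*(3 + C) = (3 + C)*(5 + C + 2*C²))
(c(6)*R(-1))*(-4 - 2) = ((15 + 2*6³ + 7*6² + 8*6)*(-1))*(-4 - 2) = ((15 + 2*216 + 7*36 + 48)*(-1))*(-6) = ((15 + 432 + 252 + 48)*(-1))*(-6) = (747*(-1))*(-6) = -747*(-6) = 4482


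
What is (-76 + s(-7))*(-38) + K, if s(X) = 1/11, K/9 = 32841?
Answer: 3282989/11 ≈ 2.9845e+5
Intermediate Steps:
K = 295569 (K = 9*32841 = 295569)
s(X) = 1/11 (s(X) = 1*(1/11) = 1/11)
(-76 + s(-7))*(-38) + K = (-76 + 1/11)*(-38) + 295569 = -835/11*(-38) + 295569 = 31730/11 + 295569 = 3282989/11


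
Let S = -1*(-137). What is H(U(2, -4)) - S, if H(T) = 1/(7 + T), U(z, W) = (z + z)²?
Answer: -3150/23 ≈ -136.96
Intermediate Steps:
U(z, W) = 4*z² (U(z, W) = (2*z)² = 4*z²)
S = 137
H(U(2, -4)) - S = 1/(7 + 4*2²) - 1*137 = 1/(7 + 4*4) - 137 = 1/(7 + 16) - 137 = 1/23 - 137 = -3150/23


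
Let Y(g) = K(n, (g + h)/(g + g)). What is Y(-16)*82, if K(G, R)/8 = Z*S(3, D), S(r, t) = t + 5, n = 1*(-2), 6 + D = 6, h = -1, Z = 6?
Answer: 19680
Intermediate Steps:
D = 0 (D = -6 + 6 = 0)
n = -2
S(r, t) = 5 + t
K(G, R) = 240 (K(G, R) = 8*(6*(5 + 0)) = 8*(6*5) = 8*30 = 240)
Y(g) = 240
Y(-16)*82 = 240*82 = 19680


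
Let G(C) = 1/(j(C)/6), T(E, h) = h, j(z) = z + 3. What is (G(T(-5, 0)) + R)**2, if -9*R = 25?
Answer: 49/81 ≈ 0.60494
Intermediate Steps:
j(z) = 3 + z
R = -25/9 (R = -1/9*25 = -25/9 ≈ -2.7778)
G(C) = 1/(1/2 + C/6) (G(C) = 1/((3 + C)/6) = 1/((3 + C)*(1/6)) = 1/(1/2 + C/6))
(G(T(-5, 0)) + R)**2 = (6/(3 + 0) - 25/9)**2 = (6/3 - 25/9)**2 = (6*(1/3) - 25/9)**2 = (2 - 25/9)**2 = (-7/9)**2 = 49/81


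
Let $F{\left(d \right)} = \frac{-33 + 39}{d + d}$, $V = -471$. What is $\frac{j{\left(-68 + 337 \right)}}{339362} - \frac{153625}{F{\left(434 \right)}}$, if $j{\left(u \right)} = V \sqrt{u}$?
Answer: $- \frac{66673250}{3} - \frac{471 \sqrt{269}}{339362} \approx -2.2224 \cdot 10^{7}$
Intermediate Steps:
$F{\left(d \right)} = \frac{3}{d}$ ($F{\left(d \right)} = \frac{6}{2 d} = 6 \frac{1}{2 d} = \frac{3}{d}$)
$j{\left(u \right)} = - 471 \sqrt{u}$
$\frac{j{\left(-68 + 337 \right)}}{339362} - \frac{153625}{F{\left(434 \right)}} = \frac{\left(-471\right) \sqrt{-68 + 337}}{339362} - \frac{153625}{3 \cdot \frac{1}{434}} = - 471 \sqrt{269} \cdot \frac{1}{339362} - \frac{153625}{3 \cdot \frac{1}{434}} = - \frac{471 \sqrt{269}}{339362} - \frac{153625}{\frac{3}{434}} = - \frac{471 \sqrt{269}}{339362} - \frac{66673250}{3} = - \frac{66673250}{3} - \frac{471 \sqrt{269}}{339362}$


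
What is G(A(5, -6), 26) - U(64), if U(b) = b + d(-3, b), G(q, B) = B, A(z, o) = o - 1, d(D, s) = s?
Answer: -102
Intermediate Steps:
A(z, o) = -1 + o
U(b) = 2*b (U(b) = b + b = 2*b)
G(A(5, -6), 26) - U(64) = 26 - 2*64 = 26 - 1*128 = 26 - 128 = -102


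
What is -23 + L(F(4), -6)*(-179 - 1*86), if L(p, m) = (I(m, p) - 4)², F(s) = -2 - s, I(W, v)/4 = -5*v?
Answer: -3565863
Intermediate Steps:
I(W, v) = -20*v (I(W, v) = 4*(-5*v) = -20*v)
L(p, m) = (-4 - 20*p)² (L(p, m) = (-20*p - 4)² = (-4 - 20*p)²)
-23 + L(F(4), -6)*(-179 - 1*86) = -23 + (16*(1 + 5*(-2 - 1*4))²)*(-179 - 1*86) = -23 + (16*(1 + 5*(-2 - 4))²)*(-179 - 86) = -23 + (16*(1 + 5*(-6))²)*(-265) = -23 + (16*(1 - 30)²)*(-265) = -23 + (16*(-29)²)*(-265) = -23 + (16*841)*(-265) = -23 + 13456*(-265) = -23 - 3565840 = -3565863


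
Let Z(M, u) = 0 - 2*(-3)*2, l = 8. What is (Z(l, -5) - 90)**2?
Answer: 6084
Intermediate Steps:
Z(M, u) = 12 (Z(M, u) = 0 + 6*2 = 0 + 12 = 12)
(Z(l, -5) - 90)**2 = (12 - 90)**2 = (-78)**2 = 6084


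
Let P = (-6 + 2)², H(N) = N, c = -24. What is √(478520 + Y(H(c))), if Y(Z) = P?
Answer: 2*√119634 ≈ 691.76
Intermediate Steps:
P = 16 (P = (-4)² = 16)
Y(Z) = 16
√(478520 + Y(H(c))) = √(478520 + 16) = √478536 = 2*√119634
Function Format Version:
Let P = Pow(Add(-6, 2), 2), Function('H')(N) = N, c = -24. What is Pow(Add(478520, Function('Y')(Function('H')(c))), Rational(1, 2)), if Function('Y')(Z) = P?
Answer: Mul(2, Pow(119634, Rational(1, 2))) ≈ 691.76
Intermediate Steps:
P = 16 (P = Pow(-4, 2) = 16)
Function('Y')(Z) = 16
Pow(Add(478520, Function('Y')(Function('H')(c))), Rational(1, 2)) = Pow(Add(478520, 16), Rational(1, 2)) = Pow(478536, Rational(1, 2)) = Mul(2, Pow(119634, Rational(1, 2)))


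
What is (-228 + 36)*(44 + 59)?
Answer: -19776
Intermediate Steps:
(-228 + 36)*(44 + 59) = -192*103 = -19776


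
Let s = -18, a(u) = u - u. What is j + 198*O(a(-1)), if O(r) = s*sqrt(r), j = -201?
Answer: -201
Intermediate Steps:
a(u) = 0
O(r) = -18*sqrt(r)
j + 198*O(a(-1)) = -201 + 198*(-18*sqrt(0)) = -201 + 198*(-18*0) = -201 + 198*0 = -201 + 0 = -201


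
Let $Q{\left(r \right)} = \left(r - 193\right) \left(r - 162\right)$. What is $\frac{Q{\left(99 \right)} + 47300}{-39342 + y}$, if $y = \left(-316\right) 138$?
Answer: $- \frac{26611}{41475} \approx -0.64161$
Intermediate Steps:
$Q{\left(r \right)} = \left(-193 + r\right) \left(-162 + r\right)$
$y = -43608$
$\frac{Q{\left(99 \right)} + 47300}{-39342 + y} = \frac{\left(31266 + 99^{2} - 35145\right) + 47300}{-39342 - 43608} = \frac{\left(31266 + 9801 - 35145\right) + 47300}{-82950} = \left(5922 + 47300\right) \left(- \frac{1}{82950}\right) = 53222 \left(- \frac{1}{82950}\right) = - \frac{26611}{41475}$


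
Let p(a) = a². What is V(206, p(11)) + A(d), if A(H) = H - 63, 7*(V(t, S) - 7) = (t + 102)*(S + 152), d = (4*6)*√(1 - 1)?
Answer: 11956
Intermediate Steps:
d = 0 (d = 24*√0 = 24*0 = 0)
V(t, S) = 7 + (102 + t)*(152 + S)/7 (V(t, S) = 7 + ((t + 102)*(S + 152))/7 = 7 + ((102 + t)*(152 + S))/7 = 7 + (102 + t)*(152 + S)/7)
A(H) = -63 + H
V(206, p(11)) + A(d) = (15553/7 + (102/7)*11² + (152/7)*206 + (⅐)*11²*206) + (-63 + 0) = (15553/7 + (102/7)*121 + 31312/7 + (⅐)*121*206) - 63 = (15553/7 + 12342/7 + 31312/7 + 24926/7) - 63 = 12019 - 63 = 11956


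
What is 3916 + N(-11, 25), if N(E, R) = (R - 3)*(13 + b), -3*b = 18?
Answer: 4070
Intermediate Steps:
b = -6 (b = -⅓*18 = -6)
N(E, R) = -21 + 7*R (N(E, R) = (R - 3)*(13 - 6) = (-3 + R)*7 = -21 + 7*R)
3916 + N(-11, 25) = 3916 + (-21 + 7*25) = 3916 + (-21 + 175) = 3916 + 154 = 4070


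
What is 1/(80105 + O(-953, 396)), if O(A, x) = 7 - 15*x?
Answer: 1/74172 ≈ 1.3482e-5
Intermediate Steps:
1/(80105 + O(-953, 396)) = 1/(80105 + (7 - 15*396)) = 1/(80105 + (7 - 5940)) = 1/(80105 - 5933) = 1/74172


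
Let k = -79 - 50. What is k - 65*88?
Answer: -5849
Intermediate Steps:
k = -129
k - 65*88 = -129 - 65*88 = -129 - 5720 = -5849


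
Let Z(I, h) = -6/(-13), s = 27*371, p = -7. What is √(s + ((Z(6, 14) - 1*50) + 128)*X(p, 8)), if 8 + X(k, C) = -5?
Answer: √8997 ≈ 94.853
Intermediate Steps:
X(k, C) = -13 (X(k, C) = -8 - 5 = -13)
s = 10017
Z(I, h) = 6/13 (Z(I, h) = -6*(-1/13) = 6/13)
√(s + ((Z(6, 14) - 1*50) + 128)*X(p, 8)) = √(10017 + ((6/13 - 1*50) + 128)*(-13)) = √(10017 + ((6/13 - 50) + 128)*(-13)) = √(10017 + (-644/13 + 128)*(-13)) = √(10017 + (1020/13)*(-13)) = √(10017 - 1020) = √8997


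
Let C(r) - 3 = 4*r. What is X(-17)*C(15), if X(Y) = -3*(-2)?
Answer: 378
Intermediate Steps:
X(Y) = 6
C(r) = 3 + 4*r
X(-17)*C(15) = 6*(3 + 4*15) = 6*(3 + 60) = 6*63 = 378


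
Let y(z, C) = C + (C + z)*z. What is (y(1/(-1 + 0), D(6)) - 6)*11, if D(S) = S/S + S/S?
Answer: -55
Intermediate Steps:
D(S) = 2 (D(S) = 1 + 1 = 2)
y(z, C) = C + z*(C + z)
(y(1/(-1 + 0), D(6)) - 6)*11 = ((2 + (1/(-1 + 0))² + 2/(-1 + 0)) - 6)*11 = ((2 + (1/(-1))² + 2/(-1)) - 6)*11 = ((2 + (-1)² + 2*(-1)) - 6)*11 = ((2 + 1 - 2) - 6)*11 = (1 - 6)*11 = -5*11 = -55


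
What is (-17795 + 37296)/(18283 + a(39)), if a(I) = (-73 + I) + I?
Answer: 19501/18288 ≈ 1.0663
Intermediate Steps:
a(I) = -73 + 2*I
(-17795 + 37296)/(18283 + a(39)) = (-17795 + 37296)/(18283 + (-73 + 2*39)) = 19501/(18283 + (-73 + 78)) = 19501/(18283 + 5) = 19501/18288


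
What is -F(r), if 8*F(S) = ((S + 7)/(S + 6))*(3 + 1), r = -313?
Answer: -153/307 ≈ -0.49837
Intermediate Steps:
F(S) = (7 + S)/(2*(6 + S)) (F(S) = (((S + 7)/(S + 6))*(3 + 1))/8 = (((7 + S)/(6 + S))*4)/8 = (4*(7 + S)/(6 + S))/8 = (7 + S)/(2*(6 + S)))
-F(r) = -(7 - 313)/(2*(6 - 313)) = -(-306)/(2*(-307)) = -(-1)*(-306)/(2*307) = -1*153/307 = -153/307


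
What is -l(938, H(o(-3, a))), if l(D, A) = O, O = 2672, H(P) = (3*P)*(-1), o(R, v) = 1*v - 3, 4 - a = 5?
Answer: -2672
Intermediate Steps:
a = -1 (a = 4 - 1*5 = 4 - 5 = -1)
o(R, v) = -3 + v (o(R, v) = v - 3 = -3 + v)
H(P) = -3*P
l(D, A) = 2672
-l(938, H(o(-3, a))) = -1*2672 = -2672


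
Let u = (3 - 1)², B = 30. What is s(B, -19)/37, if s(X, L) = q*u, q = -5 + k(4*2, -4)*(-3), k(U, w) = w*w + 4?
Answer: -260/37 ≈ -7.0270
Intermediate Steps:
k(U, w) = 4 + w² (k(U, w) = w² + 4 = 4 + w²)
u = 4 (u = 2² = 4)
q = -65 (q = -5 + (4 + (-4)²)*(-3) = -5 + (4 + 16)*(-3) = -5 + 20*(-3) = -5 - 60 = -65)
s(X, L) = -260 (s(X, L) = -65*4 = -260)
s(B, -19)/37 = -260/37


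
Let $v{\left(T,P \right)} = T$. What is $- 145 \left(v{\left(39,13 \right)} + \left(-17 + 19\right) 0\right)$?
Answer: $-5655$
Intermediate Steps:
$- 145 \left(v{\left(39,13 \right)} + \left(-17 + 19\right) 0\right) = - 145 \left(39 + \left(-17 + 19\right) 0\right) = - 145 \left(39 + 2 \cdot 0\right) = - 145 \left(39 + 0\right) = \left(-145\right) 39 = -5655$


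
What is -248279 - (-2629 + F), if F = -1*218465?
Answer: -27185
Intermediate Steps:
F = -218465
-248279 - (-2629 + F) = -248279 - (-2629 - 218465) = -248279 - 1*(-221094) = -248279 + 221094 = -27185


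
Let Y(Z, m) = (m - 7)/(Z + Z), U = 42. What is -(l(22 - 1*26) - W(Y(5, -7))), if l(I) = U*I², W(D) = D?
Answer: -3367/5 ≈ -673.40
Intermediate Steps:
Y(Z, m) = (-7 + m)/(2*Z) (Y(Z, m) = (-7 + m)/((2*Z)) = (-7 + m)*(1/(2*Z)) = (-7 + m)/(2*Z))
l(I) = 42*I²
-(l(22 - 1*26) - W(Y(5, -7))) = -(42*(22 - 1*26)² - (-7 - 7)/(2*5)) = -(42*(22 - 26)² - (-14)/(2*5)) = -(42*(-4)² - 1*(-7/5)) = -(42*16 + 7/5) = -(672 + 7/5) = -1*3367/5 = -3367/5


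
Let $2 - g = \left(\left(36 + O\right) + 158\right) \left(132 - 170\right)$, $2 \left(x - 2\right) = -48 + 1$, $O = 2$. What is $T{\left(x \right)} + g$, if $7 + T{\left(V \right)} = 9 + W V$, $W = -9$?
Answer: $\frac{15291}{2} \approx 7645.5$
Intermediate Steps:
$x = - \frac{43}{2}$ ($x = 2 + \frac{-48 + 1}{2} = 2 + \frac{1}{2} \left(-47\right) = 2 - \frac{47}{2} = - \frac{43}{2} \approx -21.5$)
$T{\left(V \right)} = 2 - 9 V$ ($T{\left(V \right)} = -7 - \left(-9 + 9 V\right) = 2 - 9 V$)
$g = 7450$ ($g = 2 - \left(\left(36 + 2\right) + 158\right) \left(132 - 170\right) = 2 - \left(38 + 158\right) \left(-38\right) = 2 - 196 \left(-38\right) = 2 - -7448 = 2 + 7448 = 7450$)
$T{\left(x \right)} + g = \left(2 - - \frac{387}{2}\right) + 7450 = \left(2 + \frac{387}{2}\right) + 7450 = \frac{391}{2} + 7450 = \frac{15291}{2}$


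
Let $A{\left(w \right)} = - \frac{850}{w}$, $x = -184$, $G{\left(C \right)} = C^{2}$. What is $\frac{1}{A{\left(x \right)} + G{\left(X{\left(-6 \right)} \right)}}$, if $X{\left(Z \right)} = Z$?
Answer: $\frac{92}{3737} \approx 0.024619$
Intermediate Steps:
$\frac{1}{A{\left(x \right)} + G{\left(X{\left(-6 \right)} \right)}} = \frac{1}{- \frac{850}{-184} + \left(-6\right)^{2}} = \frac{1}{\left(-850\right) \left(- \frac{1}{184}\right) + 36} = \frac{1}{\frac{425}{92} + 36} = \frac{1}{\frac{3737}{92}} = \frac{92}{3737}$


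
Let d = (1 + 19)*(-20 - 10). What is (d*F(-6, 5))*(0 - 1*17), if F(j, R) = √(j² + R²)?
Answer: 10200*√61 ≈ 79665.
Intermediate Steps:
F(j, R) = √(R² + j²)
d = -600 (d = 20*(-30) = -600)
(d*F(-6, 5))*(0 - 1*17) = (-600*√(5² + (-6)²))*(0 - 1*17) = (-600*√(25 + 36))*(0 - 17) = -600*√61*(-17) = 10200*√61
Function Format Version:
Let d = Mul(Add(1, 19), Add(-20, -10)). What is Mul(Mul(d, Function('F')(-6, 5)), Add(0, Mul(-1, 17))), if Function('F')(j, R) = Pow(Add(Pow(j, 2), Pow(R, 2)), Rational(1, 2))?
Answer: Mul(10200, Pow(61, Rational(1, 2))) ≈ 79665.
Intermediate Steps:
Function('F')(j, R) = Pow(Add(Pow(R, 2), Pow(j, 2)), Rational(1, 2))
d = -600 (d = Mul(20, -30) = -600)
Mul(Mul(d, Function('F')(-6, 5)), Add(0, Mul(-1, 17))) = Mul(Mul(-600, Pow(Add(Pow(5, 2), Pow(-6, 2)), Rational(1, 2))), Add(0, Mul(-1, 17))) = Mul(Mul(-600, Pow(Add(25, 36), Rational(1, 2))), Add(0, -17)) = Mul(Mul(-600, Pow(61, Rational(1, 2))), -17) = Mul(10200, Pow(61, Rational(1, 2)))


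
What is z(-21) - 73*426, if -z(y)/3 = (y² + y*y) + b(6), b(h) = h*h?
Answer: -33852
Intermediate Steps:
b(h) = h²
z(y) = -108 - 6*y² (z(y) = -3*((y² + y*y) + 6²) = -3*((y² + y²) + 36) = -3*(2*y² + 36) = -3*(36 + 2*y²) = -108 - 6*y²)
z(-21) - 73*426 = (-108 - 6*(-21)²) - 73*426 = (-108 - 6*441) - 31098 = (-108 - 2646) - 31098 = -2754 - 31098 = -33852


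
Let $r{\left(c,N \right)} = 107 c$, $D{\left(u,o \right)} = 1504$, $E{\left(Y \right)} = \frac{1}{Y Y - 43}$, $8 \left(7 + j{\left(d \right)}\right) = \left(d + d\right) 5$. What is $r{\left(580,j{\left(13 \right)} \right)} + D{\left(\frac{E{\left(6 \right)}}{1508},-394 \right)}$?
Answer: $63564$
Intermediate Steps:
$j{\left(d \right)} = -7 + \frac{5 d}{4}$ ($j{\left(d \right)} = -7 + \frac{\left(d + d\right) 5}{8} = -7 + \frac{2 d 5}{8} = -7 + \frac{10 d}{8} = -7 + \frac{5 d}{4}$)
$E{\left(Y \right)} = \frac{1}{-43 + Y^{2}}$ ($E{\left(Y \right)} = \frac{1}{Y^{2} - 43} = \frac{1}{-43 + Y^{2}}$)
$r{\left(580,j{\left(13 \right)} \right)} + D{\left(\frac{E{\left(6 \right)}}{1508},-394 \right)} = 107 \cdot 580 + 1504 = 62060 + 1504 = 63564$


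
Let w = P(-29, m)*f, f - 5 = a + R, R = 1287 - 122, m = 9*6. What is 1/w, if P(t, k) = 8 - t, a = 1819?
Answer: 1/110593 ≈ 9.0422e-6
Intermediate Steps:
m = 54
R = 1165
f = 2989 (f = 5 + (1819 + 1165) = 5 + 2984 = 2989)
w = 110593 (w = (8 - 1*(-29))*2989 = (8 + 29)*2989 = 37*2989 = 110593)
1/w = 1/110593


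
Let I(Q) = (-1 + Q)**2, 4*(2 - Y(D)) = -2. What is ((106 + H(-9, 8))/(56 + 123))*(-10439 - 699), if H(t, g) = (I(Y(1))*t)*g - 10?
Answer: 735108/179 ≈ 4106.8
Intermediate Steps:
Y(D) = 5/2 (Y(D) = 2 - 1/4*(-2) = 2 + 1/2 = 5/2)
H(t, g) = -10 + 9*g*t/4 (H(t, g) = ((-1 + 5/2)**2*t)*g - 10 = ((3/2)**2*t)*g - 10 = (9*t/4)*g - 10 = 9*g*t/4 - 10 = -10 + 9*g*t/4)
((106 + H(-9, 8))/(56 + 123))*(-10439 - 699) = ((106 + (-10 + (9/4)*8*(-9)))/(56 + 123))*(-10439 - 699) = ((106 + (-10 - 162))/179)*(-11138) = ((106 - 172)*(1/179))*(-11138) = -66*1/179*(-11138) = -66/179*(-11138) = 735108/179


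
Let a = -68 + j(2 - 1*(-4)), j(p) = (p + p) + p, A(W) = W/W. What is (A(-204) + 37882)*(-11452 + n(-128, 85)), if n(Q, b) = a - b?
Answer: -438950321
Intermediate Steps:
A(W) = 1
j(p) = 3*p (j(p) = 2*p + p = 3*p)
a = -50 (a = -68 + 3*(2 - 1*(-4)) = -68 + 3*(2 + 4) = -68 + 3*6 = -68 + 18 = -50)
n(Q, b) = -50 - b
(A(-204) + 37882)*(-11452 + n(-128, 85)) = (1 + 37882)*(-11452 + (-50 - 1*85)) = 37883*(-11452 + (-50 - 85)) = 37883*(-11452 - 135) = 37883*(-11587) = -438950321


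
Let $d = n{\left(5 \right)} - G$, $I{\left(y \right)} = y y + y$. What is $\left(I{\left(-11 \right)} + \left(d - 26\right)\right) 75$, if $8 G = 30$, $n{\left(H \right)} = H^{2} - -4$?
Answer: $\frac{32775}{4} \approx 8193.8$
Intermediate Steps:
$n{\left(H \right)} = 4 + H^{2}$ ($n{\left(H \right)} = H^{2} + 4 = 4 + H^{2}$)
$I{\left(y \right)} = y + y^{2}$ ($I{\left(y \right)} = y^{2} + y = y + y^{2}$)
$G = \frac{15}{4}$ ($G = \frac{1}{8} \cdot 30 = \frac{15}{4} \approx 3.75$)
$d = \frac{101}{4}$ ($d = \left(4 + 5^{2}\right) - \frac{15}{4} = \left(4 + 25\right) - \frac{15}{4} = 29 - \frac{15}{4} = \frac{101}{4} \approx 25.25$)
$\left(I{\left(-11 \right)} + \left(d - 26\right)\right) 75 = \left(- 11 \left(1 - 11\right) + \left(\frac{101}{4} - 26\right)\right) 75 = \left(\left(-11\right) \left(-10\right) + \left(\frac{101}{4} - 26\right)\right) 75 = \left(110 - \frac{3}{4}\right) 75 = \frac{437}{4} \cdot 75 = \frac{32775}{4}$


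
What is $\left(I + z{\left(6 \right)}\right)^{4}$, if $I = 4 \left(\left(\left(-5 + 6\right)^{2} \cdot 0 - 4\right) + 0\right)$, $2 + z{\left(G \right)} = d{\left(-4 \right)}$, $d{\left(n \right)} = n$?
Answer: $234256$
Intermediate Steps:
$z{\left(G \right)} = -6$ ($z{\left(G \right)} = -2 - 4 = -6$)
$I = -16$ ($I = 4 \left(\left(1^{2} \cdot 0 - 4\right) + 0\right) = 4 \left(\left(1 \cdot 0 - 4\right) + 0\right) = 4 \left(\left(0 - 4\right) + 0\right) = 4 \left(-4 + 0\right) = 4 \left(-4\right) = -16$)
$\left(I + z{\left(6 \right)}\right)^{4} = \left(-16 - 6\right)^{4} = \left(-22\right)^{4} = 234256$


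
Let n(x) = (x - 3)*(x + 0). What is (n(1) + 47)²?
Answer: 2025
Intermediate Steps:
n(x) = x*(-3 + x) (n(x) = (-3 + x)*x = x*(-3 + x))
(n(1) + 47)² = (1*(-3 + 1) + 47)² = (1*(-2) + 47)² = (-2 + 47)² = 45² = 2025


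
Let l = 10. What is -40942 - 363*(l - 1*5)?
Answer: -42757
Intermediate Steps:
-40942 - 363*(l - 1*5) = -40942 - 363*(10 - 1*5) = -40942 - 363*(10 - 5) = -40942 - 363*5 = -40942 - 1815 = -42757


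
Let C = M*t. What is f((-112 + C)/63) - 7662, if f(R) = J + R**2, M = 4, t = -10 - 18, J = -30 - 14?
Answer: -623162/81 ≈ -7693.4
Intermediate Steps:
J = -44
t = -28
C = -112 (C = 4*(-28) = -112)
f(R) = -44 + R**2
f((-112 + C)/63) - 7662 = (-44 + ((-112 - 112)/63)**2) - 7662 = (-44 + (-224*1/63)**2) - 7662 = (-44 + (-32/9)**2) - 7662 = (-44 + 1024/81) - 7662 = -2540/81 - 7662 = -623162/81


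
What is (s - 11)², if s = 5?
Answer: 36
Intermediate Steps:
(s - 11)² = (5 - 11)² = (-6)² = 36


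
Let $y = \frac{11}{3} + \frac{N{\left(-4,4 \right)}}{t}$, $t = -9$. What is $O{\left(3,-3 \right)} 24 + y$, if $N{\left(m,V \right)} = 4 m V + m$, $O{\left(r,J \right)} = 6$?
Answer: $\frac{1397}{9} \approx 155.22$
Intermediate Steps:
$N{\left(m,V \right)} = m + 4 V m$ ($N{\left(m,V \right)} = 4 V m + m = m + 4 V m$)
$y = \frac{101}{9}$ ($y = \frac{11}{3} + \frac{\left(-4\right) \left(1 + 4 \cdot 4\right)}{-9} = 11 \cdot \frac{1}{3} + - 4 \left(1 + 16\right) \left(- \frac{1}{9}\right) = \frac{11}{3} + \left(-4\right) 17 \left(- \frac{1}{9}\right) = \frac{11}{3} - - \frac{68}{9} = \frac{11}{3} + \frac{68}{9} = \frac{101}{9} \approx 11.222$)
$O{\left(3,-3 \right)} 24 + y = 6 \cdot 24 + \frac{101}{9} = 144 + \frac{101}{9} = \frac{1397}{9}$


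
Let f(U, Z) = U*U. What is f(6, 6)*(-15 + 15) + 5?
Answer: 5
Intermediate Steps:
f(U, Z) = U²
f(6, 6)*(-15 + 15) + 5 = 6²*(-15 + 15) + 5 = 36*0 + 5 = 0 + 5 = 5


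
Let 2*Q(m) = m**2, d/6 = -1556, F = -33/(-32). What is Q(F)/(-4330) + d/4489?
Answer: -82795042761/39807733760 ≈ -2.0799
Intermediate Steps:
F = 33/32 (F = -33*(-1/32) = 33/32 ≈ 1.0313)
d = -9336 (d = 6*(-1556) = -9336)
Q(m) = m**2/2
Q(F)/(-4330) + d/4489 = ((33/32)**2/2)/(-4330) - 9336/4489 = ((1/2)*(1089/1024))*(-1/4330) - 9336*1/4489 = (1089/2048)*(-1/4330) - 9336/4489 = -1089/8867840 - 9336/4489 = -82795042761/39807733760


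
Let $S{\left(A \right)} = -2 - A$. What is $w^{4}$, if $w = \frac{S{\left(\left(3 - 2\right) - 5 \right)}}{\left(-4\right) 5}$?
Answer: $\frac{1}{10000} \approx 0.0001$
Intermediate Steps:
$w = - \frac{1}{10}$ ($w = \frac{-2 - \left(\left(3 - 2\right) - 5\right)}{\left(-4\right) 5} = \frac{-2 - \left(1 - 5\right)}{-20} = \left(-2 - -4\right) \left(- \frac{1}{20}\right) = \left(-2 + 4\right) \left(- \frac{1}{20}\right) = 2 \left(- \frac{1}{20}\right) = - \frac{1}{10} \approx -0.1$)
$w^{4} = \left(- \frac{1}{10}\right)^{4} = \frac{1}{10000}$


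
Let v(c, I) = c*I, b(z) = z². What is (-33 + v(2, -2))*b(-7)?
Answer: -1813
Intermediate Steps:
v(c, I) = I*c
(-33 + v(2, -2))*b(-7) = (-33 - 2*2)*(-7)² = (-33 - 4)*49 = -37*49 = -1813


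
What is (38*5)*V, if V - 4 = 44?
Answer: 9120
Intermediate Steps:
V = 48 (V = 4 + 44 = 48)
(38*5)*V = (38*5)*48 = 190*48 = 9120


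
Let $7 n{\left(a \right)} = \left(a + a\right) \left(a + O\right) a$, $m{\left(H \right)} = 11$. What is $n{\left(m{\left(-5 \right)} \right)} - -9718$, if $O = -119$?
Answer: $\frac{41890}{7} \approx 5984.3$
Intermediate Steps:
$n{\left(a \right)} = \frac{2 a^{2} \left(-119 + a\right)}{7}$ ($n{\left(a \right)} = \frac{\left(a + a\right) \left(a - 119\right) a}{7} = \frac{2 a \left(-119 + a\right) a}{7} = \frac{2 a^{2} \left(-119 + a\right)}{7}$)
$n{\left(m{\left(-5 \right)} \right)} - -9718 = \frac{2 \cdot 11^{2} \left(-119 + 11\right)}{7} - -9718 = \frac{2}{7} \cdot 121 \left(-108\right) + 9718 = - \frac{26136}{7} + 9718 = \frac{41890}{7}$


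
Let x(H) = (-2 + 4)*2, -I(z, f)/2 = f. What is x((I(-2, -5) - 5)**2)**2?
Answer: 16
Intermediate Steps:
I(z, f) = -2*f
x(H) = 4 (x(H) = 2*2 = 4)
x((I(-2, -5) - 5)**2)**2 = 4**2 = 16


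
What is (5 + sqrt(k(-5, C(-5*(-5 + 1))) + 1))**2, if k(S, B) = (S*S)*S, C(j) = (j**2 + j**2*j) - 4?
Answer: -99 + 20*I*sqrt(31) ≈ -99.0 + 111.36*I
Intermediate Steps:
C(j) = -4 + j**2 + j**3 (C(j) = (j**2 + j**3) - 4 = -4 + j**2 + j**3)
k(S, B) = S**3 (k(S, B) = S**2*S = S**3)
(5 + sqrt(k(-5, C(-5*(-5 + 1))) + 1))**2 = (5 + sqrt((-5)**3 + 1))**2 = (5 + sqrt(-125 + 1))**2 = (5 + sqrt(-124))**2 = (5 + 2*I*sqrt(31))**2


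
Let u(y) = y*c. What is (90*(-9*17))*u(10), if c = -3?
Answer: 413100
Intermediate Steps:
u(y) = -3*y (u(y) = y*(-3) = -3*y)
(90*(-9*17))*u(10) = (90*(-9*17))*(-3*10) = (90*(-153))*(-30) = -13770*(-30) = 413100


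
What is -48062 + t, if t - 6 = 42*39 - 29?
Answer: -46447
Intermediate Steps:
t = 1615 (t = 6 + (42*39 - 29) = 6 + (1638 - 29) = 6 + 1609 = 1615)
-48062 + t = -48062 + 1615 = -46447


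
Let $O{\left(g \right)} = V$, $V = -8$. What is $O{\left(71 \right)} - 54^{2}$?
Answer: $-2924$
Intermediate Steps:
$O{\left(g \right)} = -8$
$O{\left(71 \right)} - 54^{2} = -8 - 54^{2} = -8 - 2916 = -2924$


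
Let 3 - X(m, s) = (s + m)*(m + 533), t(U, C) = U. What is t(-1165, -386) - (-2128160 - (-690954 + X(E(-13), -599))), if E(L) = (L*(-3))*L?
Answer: 1464800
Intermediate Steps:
E(L) = -3*L**2 (E(L) = (-3*L)*L = -3*L**2)
X(m, s) = 3 - (533 + m)*(m + s) (X(m, s) = 3 - (s + m)*(m + 533) = 3 - (m + s)*(533 + m) = 3 - (533 + m)*(m + s))
t(-1165, -386) - (-2128160 - (-690954 + X(E(-13), -599))) = -1165 - (-2128160 - (-690954 + (3 - (-3*(-13)**2)**2 - (-1599)*(-13)**2 - 533*(-599) - 1*(-3*(-13)**2)*(-599)))) = -1165 - (-2128160 - (-690954 + (3 - (-3*169)**2 - (-1599)*169 + 319267 - 1*(-3*169)*(-599)))) = -1165 - (-2128160 - (-690954 + (3 - 1*(-507)**2 - 533*(-507) + 319267 - 1*(-507)*(-599)))) = -1165 - (-2128160 - (-690954 + (3 - 1*257049 + 270231 + 319267 - 303693))) = -1165 - (-2128160 - (-690954 + (3 - 257049 + 270231 + 319267 - 303693))) = -1165 - (-2128160 - (-690954 + 28759)) = -1165 - (-2128160 - 1*(-662195)) = -1165 - (-2128160 + 662195) = -1165 - 1*(-1465965) = -1165 + 1465965 = 1464800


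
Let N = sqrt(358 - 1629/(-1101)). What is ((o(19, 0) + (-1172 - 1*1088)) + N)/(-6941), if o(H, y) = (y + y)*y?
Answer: 2260/6941 - sqrt(48417943)/2547347 ≈ 0.32287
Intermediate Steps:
N = sqrt(48417943)/367 (N = sqrt(358 - 1629*(-1/1101)) = sqrt(358 + 543/367) = sqrt(131929/367) = sqrt(48417943)/367 ≈ 18.960)
o(H, y) = 2*y**2 (o(H, y) = (2*y)*y = 2*y**2)
((o(19, 0) + (-1172 - 1*1088)) + N)/(-6941) = ((2*0**2 + (-1172 - 1*1088)) + sqrt(48417943)/367)/(-6941) = ((2*0 + (-1172 - 1088)) + sqrt(48417943)/367)*(-1/6941) = ((0 - 2260) + sqrt(48417943)/367)*(-1/6941) = (-2260 + sqrt(48417943)/367)*(-1/6941) = 2260/6941 - sqrt(48417943)/2547347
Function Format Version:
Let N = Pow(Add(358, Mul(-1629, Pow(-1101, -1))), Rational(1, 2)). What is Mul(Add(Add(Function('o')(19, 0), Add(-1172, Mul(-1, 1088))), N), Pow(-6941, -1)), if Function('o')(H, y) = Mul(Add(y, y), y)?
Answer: Add(Rational(2260, 6941), Mul(Rational(-1, 2547347), Pow(48417943, Rational(1, 2)))) ≈ 0.32287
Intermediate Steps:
N = Mul(Rational(1, 367), Pow(48417943, Rational(1, 2))) (N = Pow(Add(358, Mul(-1629, Rational(-1, 1101))), Rational(1, 2)) = Pow(Add(358, Rational(543, 367)), Rational(1, 2)) = Pow(Rational(131929, 367), Rational(1, 2)) = Mul(Rational(1, 367), Pow(48417943, Rational(1, 2))) ≈ 18.960)
Function('o')(H, y) = Mul(2, Pow(y, 2)) (Function('o')(H, y) = Mul(Mul(2, y), y) = Mul(2, Pow(y, 2)))
Mul(Add(Add(Function('o')(19, 0), Add(-1172, Mul(-1, 1088))), N), Pow(-6941, -1)) = Mul(Add(Add(Mul(2, Pow(0, 2)), Add(-1172, Mul(-1, 1088))), Mul(Rational(1, 367), Pow(48417943, Rational(1, 2)))), Pow(-6941, -1)) = Mul(Add(Add(Mul(2, 0), Add(-1172, -1088)), Mul(Rational(1, 367), Pow(48417943, Rational(1, 2)))), Rational(-1, 6941)) = Mul(Add(Add(0, -2260), Mul(Rational(1, 367), Pow(48417943, Rational(1, 2)))), Rational(-1, 6941)) = Mul(Add(-2260, Mul(Rational(1, 367), Pow(48417943, Rational(1, 2)))), Rational(-1, 6941)) = Add(Rational(2260, 6941), Mul(Rational(-1, 2547347), Pow(48417943, Rational(1, 2))))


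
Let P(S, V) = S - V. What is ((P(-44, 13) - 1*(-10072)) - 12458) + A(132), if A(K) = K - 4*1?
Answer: -2315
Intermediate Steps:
A(K) = -4 + K (A(K) = K - 4 = -4 + K)
((P(-44, 13) - 1*(-10072)) - 12458) + A(132) = (((-44 - 1*13) - 1*(-10072)) - 12458) + (-4 + 132) = (((-44 - 13) + 10072) - 12458) + 128 = ((-57 + 10072) - 12458) + 128 = (10015 - 12458) + 128 = -2443 + 128 = -2315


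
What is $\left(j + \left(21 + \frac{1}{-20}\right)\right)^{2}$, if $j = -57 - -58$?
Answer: $\frac{192721}{400} \approx 481.8$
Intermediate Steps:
$j = 1$ ($j = -57 + 58 = 1$)
$\left(j + \left(21 + \frac{1}{-20}\right)\right)^{2} = \left(1 + \left(21 + \frac{1}{-20}\right)\right)^{2} = \left(1 + \left(21 - \frac{1}{20}\right)\right)^{2} = \left(1 + \frac{419}{20}\right)^{2} = \left(\frac{439}{20}\right)^{2} = \frac{192721}{400}$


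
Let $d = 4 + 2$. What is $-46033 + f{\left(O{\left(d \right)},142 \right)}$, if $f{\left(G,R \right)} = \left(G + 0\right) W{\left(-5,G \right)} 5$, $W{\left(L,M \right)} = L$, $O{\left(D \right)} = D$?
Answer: $-46183$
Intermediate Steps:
$d = 6$
$f{\left(G,R \right)} = - 25 G$ ($f{\left(G,R \right)} = \left(G + 0\right) \left(-5\right) 5 = G \left(-5\right) 5 = - 5 G 5 = - 25 G$)
$-46033 + f{\left(O{\left(d \right)},142 \right)} = -46033 - 150 = -46183$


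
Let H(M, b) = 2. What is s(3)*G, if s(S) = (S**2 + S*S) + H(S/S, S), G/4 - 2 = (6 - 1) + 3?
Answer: 800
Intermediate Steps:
G = 40 (G = 8 + 4*((6 - 1) + 3) = 8 + 4*(5 + 3) = 8 + 4*8 = 8 + 32 = 40)
s(S) = 2 + 2*S**2 (s(S) = (S**2 + S*S) + 2 = (S**2 + S**2) + 2 = 2*S**2 + 2 = 2 + 2*S**2)
s(3)*G = (2 + 2*3**2)*40 = (2 + 2*9)*40 = (2 + 18)*40 = 20*40 = 800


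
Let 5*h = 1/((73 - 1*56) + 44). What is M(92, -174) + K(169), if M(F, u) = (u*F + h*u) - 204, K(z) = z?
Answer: -4893289/305 ≈ -16044.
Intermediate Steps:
h = 1/305 (h = 1/(5*((73 - 1*56) + 44)) = 1/(5*((73 - 56) + 44)) = 1/(5*(17 + 44)) = (1/5)/61 = (1/5)*(1/61) = 1/305 ≈ 0.0032787)
M(F, u) = -204 + u/305 + F*u (M(F, u) = (u*F + u/305) - 204 = (F*u + u/305) - 204 = (u/305 + F*u) - 204 = -204 + u/305 + F*u)
M(92, -174) + K(169) = (-204 + (1/305)*(-174) + 92*(-174)) + 169 = (-204 - 174/305 - 16008) + 169 = -4944834/305 + 169 = -4893289/305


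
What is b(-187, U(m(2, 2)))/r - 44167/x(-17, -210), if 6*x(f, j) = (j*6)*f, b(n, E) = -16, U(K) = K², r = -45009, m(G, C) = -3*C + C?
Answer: -662618461/53560710 ≈ -12.371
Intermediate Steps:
m(G, C) = -2*C
x(f, j) = f*j (x(f, j) = ((j*6)*f)/6 = ((6*j)*f)/6 = (6*f*j)/6 = f*j)
b(-187, U(m(2, 2)))/r - 44167/x(-17, -210) = -16/(-45009) - 44167/((-17*(-210))) = -16*(-1/45009) - 44167/3570 = 16/45009 - 44167*1/3570 = 16/45009 - 44167/3570 = -662618461/53560710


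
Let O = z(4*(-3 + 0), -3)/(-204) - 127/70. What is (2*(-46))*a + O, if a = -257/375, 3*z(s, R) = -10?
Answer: 8200208/133875 ≈ 61.253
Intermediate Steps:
z(s, R) = -10/3 (z(s, R) = (1/3)*(-10) = -10/3)
a = -257/375 (a = -257*1/375 = -257/375 ≈ -0.68533)
O = -9628/5355 (O = -10/3/(-204) - 127/70 = -10/3*(-1/204) - 127*1/70 = 5/306 - 127/70 = -9628/5355 ≈ -1.7979)
(2*(-46))*a + O = (2*(-46))*(-257/375) - 9628/5355 = -92*(-257/375) - 9628/5355 = 23644/375 - 9628/5355 = 8200208/133875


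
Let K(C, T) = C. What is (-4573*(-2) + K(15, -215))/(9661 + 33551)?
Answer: 9161/43212 ≈ 0.21200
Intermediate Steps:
(-4573*(-2) + K(15, -215))/(9661 + 33551) = (-4573*(-2) + 15)/(9661 + 33551) = (9146 + 15)/43212 = 9161*(1/43212) = 9161/43212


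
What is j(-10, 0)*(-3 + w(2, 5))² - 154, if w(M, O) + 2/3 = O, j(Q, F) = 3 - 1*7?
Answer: -1450/9 ≈ -161.11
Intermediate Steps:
j(Q, F) = -4 (j(Q, F) = 3 - 7 = -4)
w(M, O) = -⅔ + O
j(-10, 0)*(-3 + w(2, 5))² - 154 = -4*(-3 + (-⅔ + 5))² - 154 = -4*(-3 + 13/3)² - 154 = -4*(4/3)² - 154 = -4*16/9 - 154 = -64/9 - 154 = -1450/9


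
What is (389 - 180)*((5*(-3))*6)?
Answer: -18810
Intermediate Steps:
(389 - 180)*((5*(-3))*6) = 209*(-15*6) = 209*(-90) = -18810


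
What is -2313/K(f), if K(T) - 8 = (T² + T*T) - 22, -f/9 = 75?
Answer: -2313/911236 ≈ -0.0025383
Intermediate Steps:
f = -675 (f = -9*75 = -675)
K(T) = -14 + 2*T² (K(T) = 8 + ((T² + T*T) - 22) = 8 + ((T² + T²) - 22) = 8 + (2*T² - 22) = 8 + (-22 + 2*T²) = -14 + 2*T²)
-2313/K(f) = -2313/(-14 + 2*(-675)²) = -2313/(-14 + 2*455625) = -2313/(-14 + 911250) = -2313/911236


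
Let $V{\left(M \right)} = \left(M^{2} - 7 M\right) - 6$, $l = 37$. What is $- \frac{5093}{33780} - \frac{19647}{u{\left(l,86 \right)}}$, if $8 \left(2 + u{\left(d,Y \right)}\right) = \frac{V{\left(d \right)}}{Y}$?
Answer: $\frac{28537966799}{574260} \approx 49695.0$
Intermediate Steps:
$V{\left(M \right)} = -6 + M^{2} - 7 M$
$u{\left(d,Y \right)} = -2 + \frac{-6 + d^{2} - 7 d}{8 Y}$ ($u{\left(d,Y \right)} = -2 + \frac{\left(-6 + d^{2} - 7 d\right) \frac{1}{Y}}{8} = -2 + \frac{\frac{1}{Y} \left(-6 + d^{2} - 7 d\right)}{8} = -2 + \frac{-6 + d^{2} - 7 d}{8 Y}$)
$- \frac{5093}{33780} - \frac{19647}{u{\left(l,86 \right)}} = - \frac{5093}{33780} - \frac{19647}{\frac{1}{8} \cdot \frac{1}{86} \left(-6 + 37^{2} - 1376 - 259\right)} = \left(-5093\right) \frac{1}{33780} - \frac{19647}{\frac{1}{8} \cdot \frac{1}{86} \left(-6 + 1369 - 1376 - 259\right)} = - \frac{5093}{33780} - \frac{19647}{\frac{1}{8} \cdot \frac{1}{86} \left(-272\right)} = - \frac{5093}{33780} - \frac{19647}{- \frac{17}{43}} = - \frac{5093}{33780} - - \frac{844821}{17} = - \frac{5093}{33780} + \frac{844821}{17} = \frac{28537966799}{574260}$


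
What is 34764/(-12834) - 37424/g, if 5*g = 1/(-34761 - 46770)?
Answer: 32632756654286/2139 ≈ 1.5256e+10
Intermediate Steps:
g = -1/407655 (g = 1/(5*(-34761 - 46770)) = (⅕)/(-81531) = (⅕)*(-1/81531) = -1/407655 ≈ -2.4531e-6)
34764/(-12834) - 37424/g = 34764/(-12834) - 37424/(-1/407655) = 34764*(-1/12834) - 37424*(-407655) = -5794/2139 + 15256080720 = 32632756654286/2139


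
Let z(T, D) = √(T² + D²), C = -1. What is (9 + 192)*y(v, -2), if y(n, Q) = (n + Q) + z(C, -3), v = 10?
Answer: 1608 + 201*√10 ≈ 2243.6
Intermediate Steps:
z(T, D) = √(D² + T²)
y(n, Q) = Q + n + √10 (y(n, Q) = (n + Q) + √((-3)² + (-1)²) = (Q + n) + √(9 + 1) = (Q + n) + √10 = Q + n + √10)
(9 + 192)*y(v, -2) = (9 + 192)*(-2 + 10 + √10) = 201*(8 + √10) = 1608 + 201*√10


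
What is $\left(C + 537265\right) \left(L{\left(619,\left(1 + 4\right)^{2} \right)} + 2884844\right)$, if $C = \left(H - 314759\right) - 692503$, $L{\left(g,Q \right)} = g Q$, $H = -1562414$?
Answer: $-5894640239109$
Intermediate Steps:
$L{\left(g,Q \right)} = Q g$
$C = -2569676$ ($C = \left(-1562414 - 314759\right) - 692503 = -1877173 - 692503 = -2569676$)
$\left(C + 537265\right) \left(L{\left(619,\left(1 + 4\right)^{2} \right)} + 2884844\right) = \left(-2569676 + 537265\right) \left(\left(1 + 4\right)^{2} \cdot 619 + 2884844\right) = - 2032411 \left(5^{2} \cdot 619 + 2884844\right) = - 2032411 \left(25 \cdot 619 + 2884844\right) = - 2032411 \left(15475 + 2884844\right) = \left(-2032411\right) 2900319 = -5894640239109$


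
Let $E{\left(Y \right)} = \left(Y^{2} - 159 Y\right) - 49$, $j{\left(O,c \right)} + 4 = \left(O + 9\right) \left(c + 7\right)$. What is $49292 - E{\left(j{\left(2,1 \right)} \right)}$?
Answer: $55641$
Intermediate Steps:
$j{\left(O,c \right)} = -4 + \left(7 + c\right) \left(9 + O\right)$ ($j{\left(O,c \right)} = -4 + \left(O + 9\right) \left(c + 7\right) = -4 + \left(9 + O\right) \left(7 + c\right) = -4 + \left(7 + c\right) \left(9 + O\right)$)
$E{\left(Y \right)} = -49 + Y^{2} - 159 Y$
$49292 - E{\left(j{\left(2,1 \right)} \right)} = 49292 - \left(-49 + \left(59 + 7 \cdot 2 + 9 \cdot 1 + 2 \cdot 1\right)^{2} - 159 \left(59 + 7 \cdot 2 + 9 \cdot 1 + 2 \cdot 1\right)\right) = 49292 - \left(-49 + \left(59 + 14 + 9 + 2\right)^{2} - 159 \left(59 + 14 + 9 + 2\right)\right) = 49292 - \left(-49 + 84^{2} - 13356\right) = 49292 - \left(-49 + 7056 - 13356\right) = 49292 - -6349 = 49292 + 6349 = 55641$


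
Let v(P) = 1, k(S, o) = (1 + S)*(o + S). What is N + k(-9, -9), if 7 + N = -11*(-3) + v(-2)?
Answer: 171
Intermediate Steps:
k(S, o) = (1 + S)*(S + o)
N = 27 (N = -7 + (-11*(-3) + 1) = -7 + (33 + 1) = -7 + 34 = 27)
N + k(-9, -9) = 27 + (-9 - 9 + (-9)² - 9*(-9)) = 27 + (-9 - 9 + 81 + 81) = 27 + 144 = 171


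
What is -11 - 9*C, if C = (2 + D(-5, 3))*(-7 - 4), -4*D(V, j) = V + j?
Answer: 473/2 ≈ 236.50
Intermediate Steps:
D(V, j) = -V/4 - j/4 (D(V, j) = -(V + j)/4 = -V/4 - j/4)
C = -55/2 (C = (2 + (-¼*(-5) - ¼*3))*(-7 - 4) = (2 + (5/4 - ¾))*(-11) = (2 + ½)*(-11) = (5/2)*(-11) = -55/2 ≈ -27.500)
-11 - 9*C = -11 - 9*(-55/2) = -11 + 495/2 = 473/2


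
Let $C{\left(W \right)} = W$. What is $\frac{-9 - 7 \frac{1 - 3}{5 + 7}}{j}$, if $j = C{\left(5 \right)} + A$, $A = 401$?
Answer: $- \frac{47}{2436} \approx -0.019294$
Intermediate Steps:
$j = 406$ ($j = 5 + 401 = 406$)
$\frac{-9 - 7 \frac{1 - 3}{5 + 7}}{j} = \frac{-9 - 7 \frac{1 - 3}{5 + 7}}{406} = \left(-9 - 7 \left(- \frac{2}{12}\right)\right) \frac{1}{406} = \left(-9 - 7 \left(\left(-2\right) \frac{1}{12}\right)\right) \frac{1}{406} = \left(-9 - - \frac{7}{6}\right) \frac{1}{406} = \left(-9 + \frac{7}{6}\right) \frac{1}{406} = \left(- \frac{47}{6}\right) \frac{1}{406} = - \frac{47}{2436}$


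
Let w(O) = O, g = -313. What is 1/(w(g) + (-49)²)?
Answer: 1/2088 ≈ 0.00047893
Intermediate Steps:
1/(w(g) + (-49)²) = 1/(-313 + (-49)²) = 1/(-313 + 2401) = 1/2088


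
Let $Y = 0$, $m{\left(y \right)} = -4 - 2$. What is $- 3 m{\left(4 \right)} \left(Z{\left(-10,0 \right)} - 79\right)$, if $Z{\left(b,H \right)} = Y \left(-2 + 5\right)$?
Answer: $-1422$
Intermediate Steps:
$m{\left(y \right)} = -6$ ($m{\left(y \right)} = -4 - 2 = -6$)
$Z{\left(b,H \right)} = 0$ ($Z{\left(b,H \right)} = 0 \left(-2 + 5\right) = 0 \cdot 3 = 0$)
$- 3 m{\left(4 \right)} \left(Z{\left(-10,0 \right)} - 79\right) = \left(-3\right) \left(-6\right) \left(0 - 79\right) = 18 \left(-79\right) = -1422$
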